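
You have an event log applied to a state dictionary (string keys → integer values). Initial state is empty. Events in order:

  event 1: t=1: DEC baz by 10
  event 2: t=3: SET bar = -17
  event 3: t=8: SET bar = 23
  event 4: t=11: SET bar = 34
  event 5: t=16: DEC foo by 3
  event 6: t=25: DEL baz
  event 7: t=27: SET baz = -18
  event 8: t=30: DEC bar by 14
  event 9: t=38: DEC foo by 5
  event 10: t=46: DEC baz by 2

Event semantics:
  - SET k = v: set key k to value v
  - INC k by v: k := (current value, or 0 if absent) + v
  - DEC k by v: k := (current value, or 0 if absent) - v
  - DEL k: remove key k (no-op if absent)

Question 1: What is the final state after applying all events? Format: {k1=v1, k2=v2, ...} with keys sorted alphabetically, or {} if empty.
  after event 1 (t=1: DEC baz by 10): {baz=-10}
  after event 2 (t=3: SET bar = -17): {bar=-17, baz=-10}
  after event 3 (t=8: SET bar = 23): {bar=23, baz=-10}
  after event 4 (t=11: SET bar = 34): {bar=34, baz=-10}
  after event 5 (t=16: DEC foo by 3): {bar=34, baz=-10, foo=-3}
  after event 6 (t=25: DEL baz): {bar=34, foo=-3}
  after event 7 (t=27: SET baz = -18): {bar=34, baz=-18, foo=-3}
  after event 8 (t=30: DEC bar by 14): {bar=20, baz=-18, foo=-3}
  after event 9 (t=38: DEC foo by 5): {bar=20, baz=-18, foo=-8}
  after event 10 (t=46: DEC baz by 2): {bar=20, baz=-20, foo=-8}

Answer: {bar=20, baz=-20, foo=-8}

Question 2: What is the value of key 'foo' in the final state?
Answer: -8

Derivation:
Track key 'foo' through all 10 events:
  event 1 (t=1: DEC baz by 10): foo unchanged
  event 2 (t=3: SET bar = -17): foo unchanged
  event 3 (t=8: SET bar = 23): foo unchanged
  event 4 (t=11: SET bar = 34): foo unchanged
  event 5 (t=16: DEC foo by 3): foo (absent) -> -3
  event 6 (t=25: DEL baz): foo unchanged
  event 7 (t=27: SET baz = -18): foo unchanged
  event 8 (t=30: DEC bar by 14): foo unchanged
  event 9 (t=38: DEC foo by 5): foo -3 -> -8
  event 10 (t=46: DEC baz by 2): foo unchanged
Final: foo = -8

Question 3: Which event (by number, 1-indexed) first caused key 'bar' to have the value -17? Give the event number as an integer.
Answer: 2

Derivation:
Looking for first event where bar becomes -17:
  event 2: bar (absent) -> -17  <-- first match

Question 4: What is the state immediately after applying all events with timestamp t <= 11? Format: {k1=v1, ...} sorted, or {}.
Apply events with t <= 11 (4 events):
  after event 1 (t=1: DEC baz by 10): {baz=-10}
  after event 2 (t=3: SET bar = -17): {bar=-17, baz=-10}
  after event 3 (t=8: SET bar = 23): {bar=23, baz=-10}
  after event 4 (t=11: SET bar = 34): {bar=34, baz=-10}

Answer: {bar=34, baz=-10}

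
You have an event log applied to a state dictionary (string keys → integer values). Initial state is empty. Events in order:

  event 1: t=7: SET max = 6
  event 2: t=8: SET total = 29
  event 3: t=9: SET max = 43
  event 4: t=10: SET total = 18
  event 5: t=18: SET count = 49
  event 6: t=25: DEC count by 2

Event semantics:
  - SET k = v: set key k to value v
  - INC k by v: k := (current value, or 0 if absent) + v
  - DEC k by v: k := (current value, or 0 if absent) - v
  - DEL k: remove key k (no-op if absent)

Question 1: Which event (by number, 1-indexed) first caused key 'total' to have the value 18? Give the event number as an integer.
Looking for first event where total becomes 18:
  event 2: total = 29
  event 3: total = 29
  event 4: total 29 -> 18  <-- first match

Answer: 4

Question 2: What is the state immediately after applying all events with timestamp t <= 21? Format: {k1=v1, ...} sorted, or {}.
Answer: {count=49, max=43, total=18}

Derivation:
Apply events with t <= 21 (5 events):
  after event 1 (t=7: SET max = 6): {max=6}
  after event 2 (t=8: SET total = 29): {max=6, total=29}
  after event 3 (t=9: SET max = 43): {max=43, total=29}
  after event 4 (t=10: SET total = 18): {max=43, total=18}
  after event 5 (t=18: SET count = 49): {count=49, max=43, total=18}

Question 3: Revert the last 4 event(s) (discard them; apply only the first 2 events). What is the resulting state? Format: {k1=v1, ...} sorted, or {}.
Keep first 2 events (discard last 4):
  after event 1 (t=7: SET max = 6): {max=6}
  after event 2 (t=8: SET total = 29): {max=6, total=29}

Answer: {max=6, total=29}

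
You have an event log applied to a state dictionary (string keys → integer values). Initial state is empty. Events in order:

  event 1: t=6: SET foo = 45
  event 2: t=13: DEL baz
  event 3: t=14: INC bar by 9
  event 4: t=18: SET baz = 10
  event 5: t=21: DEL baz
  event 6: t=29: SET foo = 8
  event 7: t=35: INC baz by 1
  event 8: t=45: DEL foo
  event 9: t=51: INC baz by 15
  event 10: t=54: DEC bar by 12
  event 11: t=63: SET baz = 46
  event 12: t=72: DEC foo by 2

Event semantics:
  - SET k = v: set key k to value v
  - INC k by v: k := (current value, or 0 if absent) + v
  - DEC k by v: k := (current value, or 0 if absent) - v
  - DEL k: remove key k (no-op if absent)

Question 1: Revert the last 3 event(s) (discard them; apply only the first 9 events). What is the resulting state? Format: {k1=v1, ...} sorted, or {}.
Answer: {bar=9, baz=16}

Derivation:
Keep first 9 events (discard last 3):
  after event 1 (t=6: SET foo = 45): {foo=45}
  after event 2 (t=13: DEL baz): {foo=45}
  after event 3 (t=14: INC bar by 9): {bar=9, foo=45}
  after event 4 (t=18: SET baz = 10): {bar=9, baz=10, foo=45}
  after event 5 (t=21: DEL baz): {bar=9, foo=45}
  after event 6 (t=29: SET foo = 8): {bar=9, foo=8}
  after event 7 (t=35: INC baz by 1): {bar=9, baz=1, foo=8}
  after event 8 (t=45: DEL foo): {bar=9, baz=1}
  after event 9 (t=51: INC baz by 15): {bar=9, baz=16}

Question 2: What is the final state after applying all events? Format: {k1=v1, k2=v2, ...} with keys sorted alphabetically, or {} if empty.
Answer: {bar=-3, baz=46, foo=-2}

Derivation:
  after event 1 (t=6: SET foo = 45): {foo=45}
  after event 2 (t=13: DEL baz): {foo=45}
  after event 3 (t=14: INC bar by 9): {bar=9, foo=45}
  after event 4 (t=18: SET baz = 10): {bar=9, baz=10, foo=45}
  after event 5 (t=21: DEL baz): {bar=9, foo=45}
  after event 6 (t=29: SET foo = 8): {bar=9, foo=8}
  after event 7 (t=35: INC baz by 1): {bar=9, baz=1, foo=8}
  after event 8 (t=45: DEL foo): {bar=9, baz=1}
  after event 9 (t=51: INC baz by 15): {bar=9, baz=16}
  after event 10 (t=54: DEC bar by 12): {bar=-3, baz=16}
  after event 11 (t=63: SET baz = 46): {bar=-3, baz=46}
  after event 12 (t=72: DEC foo by 2): {bar=-3, baz=46, foo=-2}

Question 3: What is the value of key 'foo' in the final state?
Track key 'foo' through all 12 events:
  event 1 (t=6: SET foo = 45): foo (absent) -> 45
  event 2 (t=13: DEL baz): foo unchanged
  event 3 (t=14: INC bar by 9): foo unchanged
  event 4 (t=18: SET baz = 10): foo unchanged
  event 5 (t=21: DEL baz): foo unchanged
  event 6 (t=29: SET foo = 8): foo 45 -> 8
  event 7 (t=35: INC baz by 1): foo unchanged
  event 8 (t=45: DEL foo): foo 8 -> (absent)
  event 9 (t=51: INC baz by 15): foo unchanged
  event 10 (t=54: DEC bar by 12): foo unchanged
  event 11 (t=63: SET baz = 46): foo unchanged
  event 12 (t=72: DEC foo by 2): foo (absent) -> -2
Final: foo = -2

Answer: -2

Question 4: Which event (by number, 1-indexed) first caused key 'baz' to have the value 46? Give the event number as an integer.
Answer: 11

Derivation:
Looking for first event where baz becomes 46:
  event 4: baz = 10
  event 5: baz = (absent)
  event 7: baz = 1
  event 8: baz = 1
  event 9: baz = 16
  event 10: baz = 16
  event 11: baz 16 -> 46  <-- first match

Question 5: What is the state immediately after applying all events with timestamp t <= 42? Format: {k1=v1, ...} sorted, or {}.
Apply events with t <= 42 (7 events):
  after event 1 (t=6: SET foo = 45): {foo=45}
  after event 2 (t=13: DEL baz): {foo=45}
  after event 3 (t=14: INC bar by 9): {bar=9, foo=45}
  after event 4 (t=18: SET baz = 10): {bar=9, baz=10, foo=45}
  after event 5 (t=21: DEL baz): {bar=9, foo=45}
  after event 6 (t=29: SET foo = 8): {bar=9, foo=8}
  after event 7 (t=35: INC baz by 1): {bar=9, baz=1, foo=8}

Answer: {bar=9, baz=1, foo=8}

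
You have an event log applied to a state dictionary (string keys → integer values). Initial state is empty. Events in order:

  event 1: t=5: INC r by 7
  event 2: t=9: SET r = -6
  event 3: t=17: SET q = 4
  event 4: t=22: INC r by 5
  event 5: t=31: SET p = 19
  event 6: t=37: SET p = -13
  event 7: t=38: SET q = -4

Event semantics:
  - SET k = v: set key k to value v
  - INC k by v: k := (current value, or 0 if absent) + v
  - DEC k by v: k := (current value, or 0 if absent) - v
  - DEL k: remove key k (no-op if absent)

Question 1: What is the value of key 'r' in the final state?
Track key 'r' through all 7 events:
  event 1 (t=5: INC r by 7): r (absent) -> 7
  event 2 (t=9: SET r = -6): r 7 -> -6
  event 3 (t=17: SET q = 4): r unchanged
  event 4 (t=22: INC r by 5): r -6 -> -1
  event 5 (t=31: SET p = 19): r unchanged
  event 6 (t=37: SET p = -13): r unchanged
  event 7 (t=38: SET q = -4): r unchanged
Final: r = -1

Answer: -1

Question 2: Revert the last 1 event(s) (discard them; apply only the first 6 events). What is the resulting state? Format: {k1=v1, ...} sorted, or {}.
Keep first 6 events (discard last 1):
  after event 1 (t=5: INC r by 7): {r=7}
  after event 2 (t=9: SET r = -6): {r=-6}
  after event 3 (t=17: SET q = 4): {q=4, r=-6}
  after event 4 (t=22: INC r by 5): {q=4, r=-1}
  after event 5 (t=31: SET p = 19): {p=19, q=4, r=-1}
  after event 6 (t=37: SET p = -13): {p=-13, q=4, r=-1}

Answer: {p=-13, q=4, r=-1}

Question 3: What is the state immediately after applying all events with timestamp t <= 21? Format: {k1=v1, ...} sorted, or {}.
Answer: {q=4, r=-6}

Derivation:
Apply events with t <= 21 (3 events):
  after event 1 (t=5: INC r by 7): {r=7}
  after event 2 (t=9: SET r = -6): {r=-6}
  after event 3 (t=17: SET q = 4): {q=4, r=-6}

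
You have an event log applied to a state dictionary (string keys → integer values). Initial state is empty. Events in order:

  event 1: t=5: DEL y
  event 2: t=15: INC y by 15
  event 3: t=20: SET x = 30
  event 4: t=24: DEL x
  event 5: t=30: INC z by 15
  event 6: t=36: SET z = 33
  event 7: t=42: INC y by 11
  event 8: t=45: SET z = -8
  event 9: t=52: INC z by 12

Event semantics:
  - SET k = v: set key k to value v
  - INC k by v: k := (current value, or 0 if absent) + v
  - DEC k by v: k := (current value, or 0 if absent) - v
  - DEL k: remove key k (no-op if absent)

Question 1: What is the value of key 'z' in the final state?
Track key 'z' through all 9 events:
  event 1 (t=5: DEL y): z unchanged
  event 2 (t=15: INC y by 15): z unchanged
  event 3 (t=20: SET x = 30): z unchanged
  event 4 (t=24: DEL x): z unchanged
  event 5 (t=30: INC z by 15): z (absent) -> 15
  event 6 (t=36: SET z = 33): z 15 -> 33
  event 7 (t=42: INC y by 11): z unchanged
  event 8 (t=45: SET z = -8): z 33 -> -8
  event 9 (t=52: INC z by 12): z -8 -> 4
Final: z = 4

Answer: 4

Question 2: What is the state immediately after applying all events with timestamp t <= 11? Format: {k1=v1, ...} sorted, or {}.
Answer: {}

Derivation:
Apply events with t <= 11 (1 events):
  after event 1 (t=5: DEL y): {}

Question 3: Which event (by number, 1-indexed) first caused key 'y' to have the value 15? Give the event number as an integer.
Looking for first event where y becomes 15:
  event 2: y (absent) -> 15  <-- first match

Answer: 2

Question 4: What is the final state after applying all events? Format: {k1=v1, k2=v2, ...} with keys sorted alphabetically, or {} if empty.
  after event 1 (t=5: DEL y): {}
  after event 2 (t=15: INC y by 15): {y=15}
  after event 3 (t=20: SET x = 30): {x=30, y=15}
  after event 4 (t=24: DEL x): {y=15}
  after event 5 (t=30: INC z by 15): {y=15, z=15}
  after event 6 (t=36: SET z = 33): {y=15, z=33}
  after event 7 (t=42: INC y by 11): {y=26, z=33}
  after event 8 (t=45: SET z = -8): {y=26, z=-8}
  after event 9 (t=52: INC z by 12): {y=26, z=4}

Answer: {y=26, z=4}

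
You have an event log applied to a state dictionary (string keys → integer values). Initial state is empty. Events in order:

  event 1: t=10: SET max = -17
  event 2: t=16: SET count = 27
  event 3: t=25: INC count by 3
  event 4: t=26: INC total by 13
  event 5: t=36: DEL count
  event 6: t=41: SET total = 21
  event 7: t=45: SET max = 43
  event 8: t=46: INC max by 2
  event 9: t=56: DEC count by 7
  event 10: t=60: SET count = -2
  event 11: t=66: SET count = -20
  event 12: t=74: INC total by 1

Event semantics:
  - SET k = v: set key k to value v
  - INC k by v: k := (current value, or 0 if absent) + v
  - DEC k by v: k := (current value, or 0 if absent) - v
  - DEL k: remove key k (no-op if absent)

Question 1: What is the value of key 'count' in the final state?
Track key 'count' through all 12 events:
  event 1 (t=10: SET max = -17): count unchanged
  event 2 (t=16: SET count = 27): count (absent) -> 27
  event 3 (t=25: INC count by 3): count 27 -> 30
  event 4 (t=26: INC total by 13): count unchanged
  event 5 (t=36: DEL count): count 30 -> (absent)
  event 6 (t=41: SET total = 21): count unchanged
  event 7 (t=45: SET max = 43): count unchanged
  event 8 (t=46: INC max by 2): count unchanged
  event 9 (t=56: DEC count by 7): count (absent) -> -7
  event 10 (t=60: SET count = -2): count -7 -> -2
  event 11 (t=66: SET count = -20): count -2 -> -20
  event 12 (t=74: INC total by 1): count unchanged
Final: count = -20

Answer: -20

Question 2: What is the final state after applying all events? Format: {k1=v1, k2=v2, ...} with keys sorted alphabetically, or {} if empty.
Answer: {count=-20, max=45, total=22}

Derivation:
  after event 1 (t=10: SET max = -17): {max=-17}
  after event 2 (t=16: SET count = 27): {count=27, max=-17}
  after event 3 (t=25: INC count by 3): {count=30, max=-17}
  after event 4 (t=26: INC total by 13): {count=30, max=-17, total=13}
  after event 5 (t=36: DEL count): {max=-17, total=13}
  after event 6 (t=41: SET total = 21): {max=-17, total=21}
  after event 7 (t=45: SET max = 43): {max=43, total=21}
  after event 8 (t=46: INC max by 2): {max=45, total=21}
  after event 9 (t=56: DEC count by 7): {count=-7, max=45, total=21}
  after event 10 (t=60: SET count = -2): {count=-2, max=45, total=21}
  after event 11 (t=66: SET count = -20): {count=-20, max=45, total=21}
  after event 12 (t=74: INC total by 1): {count=-20, max=45, total=22}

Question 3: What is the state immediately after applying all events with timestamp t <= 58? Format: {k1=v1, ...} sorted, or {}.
Apply events with t <= 58 (9 events):
  after event 1 (t=10: SET max = -17): {max=-17}
  after event 2 (t=16: SET count = 27): {count=27, max=-17}
  after event 3 (t=25: INC count by 3): {count=30, max=-17}
  after event 4 (t=26: INC total by 13): {count=30, max=-17, total=13}
  after event 5 (t=36: DEL count): {max=-17, total=13}
  after event 6 (t=41: SET total = 21): {max=-17, total=21}
  after event 7 (t=45: SET max = 43): {max=43, total=21}
  after event 8 (t=46: INC max by 2): {max=45, total=21}
  after event 9 (t=56: DEC count by 7): {count=-7, max=45, total=21}

Answer: {count=-7, max=45, total=21}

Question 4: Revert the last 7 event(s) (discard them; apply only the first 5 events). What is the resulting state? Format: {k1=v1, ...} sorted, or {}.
Keep first 5 events (discard last 7):
  after event 1 (t=10: SET max = -17): {max=-17}
  after event 2 (t=16: SET count = 27): {count=27, max=-17}
  after event 3 (t=25: INC count by 3): {count=30, max=-17}
  after event 4 (t=26: INC total by 13): {count=30, max=-17, total=13}
  after event 5 (t=36: DEL count): {max=-17, total=13}

Answer: {max=-17, total=13}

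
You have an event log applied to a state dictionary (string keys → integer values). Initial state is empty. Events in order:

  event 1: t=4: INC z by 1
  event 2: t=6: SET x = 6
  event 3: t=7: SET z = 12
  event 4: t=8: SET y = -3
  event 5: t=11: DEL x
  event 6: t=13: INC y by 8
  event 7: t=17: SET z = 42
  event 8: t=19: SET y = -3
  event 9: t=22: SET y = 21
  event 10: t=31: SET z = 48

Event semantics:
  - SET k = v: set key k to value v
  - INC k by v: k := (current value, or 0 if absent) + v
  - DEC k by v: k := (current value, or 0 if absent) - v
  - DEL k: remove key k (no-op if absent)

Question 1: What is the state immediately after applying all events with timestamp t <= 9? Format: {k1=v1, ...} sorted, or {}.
Answer: {x=6, y=-3, z=12}

Derivation:
Apply events with t <= 9 (4 events):
  after event 1 (t=4: INC z by 1): {z=1}
  after event 2 (t=6: SET x = 6): {x=6, z=1}
  after event 3 (t=7: SET z = 12): {x=6, z=12}
  after event 4 (t=8: SET y = -3): {x=6, y=-3, z=12}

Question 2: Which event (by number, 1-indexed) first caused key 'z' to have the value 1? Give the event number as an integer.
Looking for first event where z becomes 1:
  event 1: z (absent) -> 1  <-- first match

Answer: 1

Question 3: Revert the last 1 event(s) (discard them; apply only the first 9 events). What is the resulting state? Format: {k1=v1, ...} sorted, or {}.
Keep first 9 events (discard last 1):
  after event 1 (t=4: INC z by 1): {z=1}
  after event 2 (t=6: SET x = 6): {x=6, z=1}
  after event 3 (t=7: SET z = 12): {x=6, z=12}
  after event 4 (t=8: SET y = -3): {x=6, y=-3, z=12}
  after event 5 (t=11: DEL x): {y=-3, z=12}
  after event 6 (t=13: INC y by 8): {y=5, z=12}
  after event 7 (t=17: SET z = 42): {y=5, z=42}
  after event 8 (t=19: SET y = -3): {y=-3, z=42}
  after event 9 (t=22: SET y = 21): {y=21, z=42}

Answer: {y=21, z=42}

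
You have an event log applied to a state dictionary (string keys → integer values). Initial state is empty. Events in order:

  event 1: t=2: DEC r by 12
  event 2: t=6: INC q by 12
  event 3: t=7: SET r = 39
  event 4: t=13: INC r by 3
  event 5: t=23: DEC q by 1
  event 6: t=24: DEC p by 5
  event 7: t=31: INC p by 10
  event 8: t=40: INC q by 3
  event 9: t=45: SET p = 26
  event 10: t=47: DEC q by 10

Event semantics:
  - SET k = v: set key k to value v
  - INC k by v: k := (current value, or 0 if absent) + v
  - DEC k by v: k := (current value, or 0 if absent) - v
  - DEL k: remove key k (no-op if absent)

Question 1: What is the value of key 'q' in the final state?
Track key 'q' through all 10 events:
  event 1 (t=2: DEC r by 12): q unchanged
  event 2 (t=6: INC q by 12): q (absent) -> 12
  event 3 (t=7: SET r = 39): q unchanged
  event 4 (t=13: INC r by 3): q unchanged
  event 5 (t=23: DEC q by 1): q 12 -> 11
  event 6 (t=24: DEC p by 5): q unchanged
  event 7 (t=31: INC p by 10): q unchanged
  event 8 (t=40: INC q by 3): q 11 -> 14
  event 9 (t=45: SET p = 26): q unchanged
  event 10 (t=47: DEC q by 10): q 14 -> 4
Final: q = 4

Answer: 4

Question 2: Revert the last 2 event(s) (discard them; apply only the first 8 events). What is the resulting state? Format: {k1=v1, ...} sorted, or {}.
Keep first 8 events (discard last 2):
  after event 1 (t=2: DEC r by 12): {r=-12}
  after event 2 (t=6: INC q by 12): {q=12, r=-12}
  after event 3 (t=7: SET r = 39): {q=12, r=39}
  after event 4 (t=13: INC r by 3): {q=12, r=42}
  after event 5 (t=23: DEC q by 1): {q=11, r=42}
  after event 6 (t=24: DEC p by 5): {p=-5, q=11, r=42}
  after event 7 (t=31: INC p by 10): {p=5, q=11, r=42}
  after event 8 (t=40: INC q by 3): {p=5, q=14, r=42}

Answer: {p=5, q=14, r=42}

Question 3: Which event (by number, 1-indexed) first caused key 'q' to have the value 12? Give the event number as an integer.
Looking for first event where q becomes 12:
  event 2: q (absent) -> 12  <-- first match

Answer: 2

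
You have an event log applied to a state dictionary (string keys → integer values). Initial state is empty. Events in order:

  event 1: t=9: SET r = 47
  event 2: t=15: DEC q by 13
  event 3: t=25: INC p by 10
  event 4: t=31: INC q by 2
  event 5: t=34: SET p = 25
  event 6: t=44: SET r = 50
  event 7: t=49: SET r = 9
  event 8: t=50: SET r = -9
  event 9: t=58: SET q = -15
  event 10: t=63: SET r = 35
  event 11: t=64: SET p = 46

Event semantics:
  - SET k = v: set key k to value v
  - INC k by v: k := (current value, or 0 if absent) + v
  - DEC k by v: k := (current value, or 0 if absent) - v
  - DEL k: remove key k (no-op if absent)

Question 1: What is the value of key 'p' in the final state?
Answer: 46

Derivation:
Track key 'p' through all 11 events:
  event 1 (t=9: SET r = 47): p unchanged
  event 2 (t=15: DEC q by 13): p unchanged
  event 3 (t=25: INC p by 10): p (absent) -> 10
  event 4 (t=31: INC q by 2): p unchanged
  event 5 (t=34: SET p = 25): p 10 -> 25
  event 6 (t=44: SET r = 50): p unchanged
  event 7 (t=49: SET r = 9): p unchanged
  event 8 (t=50: SET r = -9): p unchanged
  event 9 (t=58: SET q = -15): p unchanged
  event 10 (t=63: SET r = 35): p unchanged
  event 11 (t=64: SET p = 46): p 25 -> 46
Final: p = 46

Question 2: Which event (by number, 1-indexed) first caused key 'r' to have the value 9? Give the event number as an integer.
Answer: 7

Derivation:
Looking for first event where r becomes 9:
  event 1: r = 47
  event 2: r = 47
  event 3: r = 47
  event 4: r = 47
  event 5: r = 47
  event 6: r = 50
  event 7: r 50 -> 9  <-- first match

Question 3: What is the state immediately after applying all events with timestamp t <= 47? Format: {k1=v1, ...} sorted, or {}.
Answer: {p=25, q=-11, r=50}

Derivation:
Apply events with t <= 47 (6 events):
  after event 1 (t=9: SET r = 47): {r=47}
  after event 2 (t=15: DEC q by 13): {q=-13, r=47}
  after event 3 (t=25: INC p by 10): {p=10, q=-13, r=47}
  after event 4 (t=31: INC q by 2): {p=10, q=-11, r=47}
  after event 5 (t=34: SET p = 25): {p=25, q=-11, r=47}
  after event 6 (t=44: SET r = 50): {p=25, q=-11, r=50}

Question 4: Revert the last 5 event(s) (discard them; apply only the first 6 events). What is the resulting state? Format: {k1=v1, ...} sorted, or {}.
Keep first 6 events (discard last 5):
  after event 1 (t=9: SET r = 47): {r=47}
  after event 2 (t=15: DEC q by 13): {q=-13, r=47}
  after event 3 (t=25: INC p by 10): {p=10, q=-13, r=47}
  after event 4 (t=31: INC q by 2): {p=10, q=-11, r=47}
  after event 5 (t=34: SET p = 25): {p=25, q=-11, r=47}
  after event 6 (t=44: SET r = 50): {p=25, q=-11, r=50}

Answer: {p=25, q=-11, r=50}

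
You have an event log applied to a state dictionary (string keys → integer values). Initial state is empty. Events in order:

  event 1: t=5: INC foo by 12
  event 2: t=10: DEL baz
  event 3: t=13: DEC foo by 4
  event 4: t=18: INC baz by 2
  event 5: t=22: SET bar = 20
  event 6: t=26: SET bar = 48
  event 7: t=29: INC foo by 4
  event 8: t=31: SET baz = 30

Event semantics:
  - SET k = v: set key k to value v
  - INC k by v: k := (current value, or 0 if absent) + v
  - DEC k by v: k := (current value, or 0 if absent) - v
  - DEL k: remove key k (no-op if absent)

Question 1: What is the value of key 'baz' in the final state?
Track key 'baz' through all 8 events:
  event 1 (t=5: INC foo by 12): baz unchanged
  event 2 (t=10: DEL baz): baz (absent) -> (absent)
  event 3 (t=13: DEC foo by 4): baz unchanged
  event 4 (t=18: INC baz by 2): baz (absent) -> 2
  event 5 (t=22: SET bar = 20): baz unchanged
  event 6 (t=26: SET bar = 48): baz unchanged
  event 7 (t=29: INC foo by 4): baz unchanged
  event 8 (t=31: SET baz = 30): baz 2 -> 30
Final: baz = 30

Answer: 30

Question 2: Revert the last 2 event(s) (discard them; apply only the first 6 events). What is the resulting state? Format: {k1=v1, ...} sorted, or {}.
Keep first 6 events (discard last 2):
  after event 1 (t=5: INC foo by 12): {foo=12}
  after event 2 (t=10: DEL baz): {foo=12}
  after event 3 (t=13: DEC foo by 4): {foo=8}
  after event 4 (t=18: INC baz by 2): {baz=2, foo=8}
  after event 5 (t=22: SET bar = 20): {bar=20, baz=2, foo=8}
  after event 6 (t=26: SET bar = 48): {bar=48, baz=2, foo=8}

Answer: {bar=48, baz=2, foo=8}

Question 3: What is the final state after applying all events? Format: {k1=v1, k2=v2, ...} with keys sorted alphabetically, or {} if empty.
  after event 1 (t=5: INC foo by 12): {foo=12}
  after event 2 (t=10: DEL baz): {foo=12}
  after event 3 (t=13: DEC foo by 4): {foo=8}
  after event 4 (t=18: INC baz by 2): {baz=2, foo=8}
  after event 5 (t=22: SET bar = 20): {bar=20, baz=2, foo=8}
  after event 6 (t=26: SET bar = 48): {bar=48, baz=2, foo=8}
  after event 7 (t=29: INC foo by 4): {bar=48, baz=2, foo=12}
  after event 8 (t=31: SET baz = 30): {bar=48, baz=30, foo=12}

Answer: {bar=48, baz=30, foo=12}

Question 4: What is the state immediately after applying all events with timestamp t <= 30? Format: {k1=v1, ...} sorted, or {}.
Apply events with t <= 30 (7 events):
  after event 1 (t=5: INC foo by 12): {foo=12}
  after event 2 (t=10: DEL baz): {foo=12}
  after event 3 (t=13: DEC foo by 4): {foo=8}
  after event 4 (t=18: INC baz by 2): {baz=2, foo=8}
  after event 5 (t=22: SET bar = 20): {bar=20, baz=2, foo=8}
  after event 6 (t=26: SET bar = 48): {bar=48, baz=2, foo=8}
  after event 7 (t=29: INC foo by 4): {bar=48, baz=2, foo=12}

Answer: {bar=48, baz=2, foo=12}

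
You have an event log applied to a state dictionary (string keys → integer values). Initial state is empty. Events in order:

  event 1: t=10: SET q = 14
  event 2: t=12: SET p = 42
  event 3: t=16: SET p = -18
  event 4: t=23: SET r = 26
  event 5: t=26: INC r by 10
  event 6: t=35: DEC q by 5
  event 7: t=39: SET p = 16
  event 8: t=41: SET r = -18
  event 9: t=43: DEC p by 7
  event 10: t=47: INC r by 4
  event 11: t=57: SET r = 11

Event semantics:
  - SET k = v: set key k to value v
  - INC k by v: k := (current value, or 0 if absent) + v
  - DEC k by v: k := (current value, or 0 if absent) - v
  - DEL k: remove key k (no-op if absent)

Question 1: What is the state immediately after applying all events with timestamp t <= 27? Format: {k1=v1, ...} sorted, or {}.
Apply events with t <= 27 (5 events):
  after event 1 (t=10: SET q = 14): {q=14}
  after event 2 (t=12: SET p = 42): {p=42, q=14}
  after event 3 (t=16: SET p = -18): {p=-18, q=14}
  after event 4 (t=23: SET r = 26): {p=-18, q=14, r=26}
  after event 5 (t=26: INC r by 10): {p=-18, q=14, r=36}

Answer: {p=-18, q=14, r=36}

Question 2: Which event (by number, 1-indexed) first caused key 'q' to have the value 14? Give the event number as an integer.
Answer: 1

Derivation:
Looking for first event where q becomes 14:
  event 1: q (absent) -> 14  <-- first match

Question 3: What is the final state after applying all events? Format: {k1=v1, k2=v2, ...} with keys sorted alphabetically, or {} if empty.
  after event 1 (t=10: SET q = 14): {q=14}
  after event 2 (t=12: SET p = 42): {p=42, q=14}
  after event 3 (t=16: SET p = -18): {p=-18, q=14}
  after event 4 (t=23: SET r = 26): {p=-18, q=14, r=26}
  after event 5 (t=26: INC r by 10): {p=-18, q=14, r=36}
  after event 6 (t=35: DEC q by 5): {p=-18, q=9, r=36}
  after event 7 (t=39: SET p = 16): {p=16, q=9, r=36}
  after event 8 (t=41: SET r = -18): {p=16, q=9, r=-18}
  after event 9 (t=43: DEC p by 7): {p=9, q=9, r=-18}
  after event 10 (t=47: INC r by 4): {p=9, q=9, r=-14}
  after event 11 (t=57: SET r = 11): {p=9, q=9, r=11}

Answer: {p=9, q=9, r=11}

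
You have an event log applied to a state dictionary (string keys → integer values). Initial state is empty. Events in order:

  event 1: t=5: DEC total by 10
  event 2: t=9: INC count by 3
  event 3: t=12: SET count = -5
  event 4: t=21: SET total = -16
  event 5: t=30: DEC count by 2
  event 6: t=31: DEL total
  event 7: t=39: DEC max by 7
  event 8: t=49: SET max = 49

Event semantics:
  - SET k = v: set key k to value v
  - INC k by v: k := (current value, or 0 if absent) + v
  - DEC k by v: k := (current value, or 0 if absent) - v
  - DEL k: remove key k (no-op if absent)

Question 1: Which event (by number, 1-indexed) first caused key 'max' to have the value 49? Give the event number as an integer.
Looking for first event where max becomes 49:
  event 7: max = -7
  event 8: max -7 -> 49  <-- first match

Answer: 8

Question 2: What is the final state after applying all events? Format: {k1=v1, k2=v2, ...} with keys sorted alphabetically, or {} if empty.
  after event 1 (t=5: DEC total by 10): {total=-10}
  after event 2 (t=9: INC count by 3): {count=3, total=-10}
  after event 3 (t=12: SET count = -5): {count=-5, total=-10}
  after event 4 (t=21: SET total = -16): {count=-5, total=-16}
  after event 5 (t=30: DEC count by 2): {count=-7, total=-16}
  after event 6 (t=31: DEL total): {count=-7}
  after event 7 (t=39: DEC max by 7): {count=-7, max=-7}
  after event 8 (t=49: SET max = 49): {count=-7, max=49}

Answer: {count=-7, max=49}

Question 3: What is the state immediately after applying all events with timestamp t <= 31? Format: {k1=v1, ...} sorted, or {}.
Apply events with t <= 31 (6 events):
  after event 1 (t=5: DEC total by 10): {total=-10}
  after event 2 (t=9: INC count by 3): {count=3, total=-10}
  after event 3 (t=12: SET count = -5): {count=-5, total=-10}
  after event 4 (t=21: SET total = -16): {count=-5, total=-16}
  after event 5 (t=30: DEC count by 2): {count=-7, total=-16}
  after event 6 (t=31: DEL total): {count=-7}

Answer: {count=-7}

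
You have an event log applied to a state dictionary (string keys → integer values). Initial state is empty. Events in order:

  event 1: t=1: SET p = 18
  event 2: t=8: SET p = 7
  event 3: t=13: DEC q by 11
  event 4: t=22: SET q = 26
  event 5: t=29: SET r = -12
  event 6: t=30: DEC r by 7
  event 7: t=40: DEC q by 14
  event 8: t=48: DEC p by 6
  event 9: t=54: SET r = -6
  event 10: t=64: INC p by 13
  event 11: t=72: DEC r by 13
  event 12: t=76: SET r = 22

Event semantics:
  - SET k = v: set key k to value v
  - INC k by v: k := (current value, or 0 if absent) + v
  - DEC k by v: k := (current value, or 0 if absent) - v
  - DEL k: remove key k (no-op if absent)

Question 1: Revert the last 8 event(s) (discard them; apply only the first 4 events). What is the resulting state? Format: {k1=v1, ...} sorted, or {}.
Keep first 4 events (discard last 8):
  after event 1 (t=1: SET p = 18): {p=18}
  after event 2 (t=8: SET p = 7): {p=7}
  after event 3 (t=13: DEC q by 11): {p=7, q=-11}
  after event 4 (t=22: SET q = 26): {p=7, q=26}

Answer: {p=7, q=26}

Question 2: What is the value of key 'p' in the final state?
Track key 'p' through all 12 events:
  event 1 (t=1: SET p = 18): p (absent) -> 18
  event 2 (t=8: SET p = 7): p 18 -> 7
  event 3 (t=13: DEC q by 11): p unchanged
  event 4 (t=22: SET q = 26): p unchanged
  event 5 (t=29: SET r = -12): p unchanged
  event 6 (t=30: DEC r by 7): p unchanged
  event 7 (t=40: DEC q by 14): p unchanged
  event 8 (t=48: DEC p by 6): p 7 -> 1
  event 9 (t=54: SET r = -6): p unchanged
  event 10 (t=64: INC p by 13): p 1 -> 14
  event 11 (t=72: DEC r by 13): p unchanged
  event 12 (t=76: SET r = 22): p unchanged
Final: p = 14

Answer: 14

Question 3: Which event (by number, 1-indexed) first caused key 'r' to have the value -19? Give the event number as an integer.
Answer: 6

Derivation:
Looking for first event where r becomes -19:
  event 5: r = -12
  event 6: r -12 -> -19  <-- first match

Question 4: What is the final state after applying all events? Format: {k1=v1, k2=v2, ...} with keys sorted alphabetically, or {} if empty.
Answer: {p=14, q=12, r=22}

Derivation:
  after event 1 (t=1: SET p = 18): {p=18}
  after event 2 (t=8: SET p = 7): {p=7}
  after event 3 (t=13: DEC q by 11): {p=7, q=-11}
  after event 4 (t=22: SET q = 26): {p=7, q=26}
  after event 5 (t=29: SET r = -12): {p=7, q=26, r=-12}
  after event 6 (t=30: DEC r by 7): {p=7, q=26, r=-19}
  after event 7 (t=40: DEC q by 14): {p=7, q=12, r=-19}
  after event 8 (t=48: DEC p by 6): {p=1, q=12, r=-19}
  after event 9 (t=54: SET r = -6): {p=1, q=12, r=-6}
  after event 10 (t=64: INC p by 13): {p=14, q=12, r=-6}
  after event 11 (t=72: DEC r by 13): {p=14, q=12, r=-19}
  after event 12 (t=76: SET r = 22): {p=14, q=12, r=22}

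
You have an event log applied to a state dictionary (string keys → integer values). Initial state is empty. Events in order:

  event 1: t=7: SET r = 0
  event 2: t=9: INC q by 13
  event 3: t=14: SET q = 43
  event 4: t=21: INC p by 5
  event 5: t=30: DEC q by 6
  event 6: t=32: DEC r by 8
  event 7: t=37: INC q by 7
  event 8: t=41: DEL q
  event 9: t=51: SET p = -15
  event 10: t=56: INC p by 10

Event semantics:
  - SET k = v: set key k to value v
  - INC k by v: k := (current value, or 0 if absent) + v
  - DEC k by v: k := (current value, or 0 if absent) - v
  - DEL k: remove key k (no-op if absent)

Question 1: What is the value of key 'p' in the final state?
Answer: -5

Derivation:
Track key 'p' through all 10 events:
  event 1 (t=7: SET r = 0): p unchanged
  event 2 (t=9: INC q by 13): p unchanged
  event 3 (t=14: SET q = 43): p unchanged
  event 4 (t=21: INC p by 5): p (absent) -> 5
  event 5 (t=30: DEC q by 6): p unchanged
  event 6 (t=32: DEC r by 8): p unchanged
  event 7 (t=37: INC q by 7): p unchanged
  event 8 (t=41: DEL q): p unchanged
  event 9 (t=51: SET p = -15): p 5 -> -15
  event 10 (t=56: INC p by 10): p -15 -> -5
Final: p = -5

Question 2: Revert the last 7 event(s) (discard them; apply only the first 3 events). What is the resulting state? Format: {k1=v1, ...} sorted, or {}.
Keep first 3 events (discard last 7):
  after event 1 (t=7: SET r = 0): {r=0}
  after event 2 (t=9: INC q by 13): {q=13, r=0}
  after event 3 (t=14: SET q = 43): {q=43, r=0}

Answer: {q=43, r=0}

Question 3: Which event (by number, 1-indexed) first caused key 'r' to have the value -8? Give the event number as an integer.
Looking for first event where r becomes -8:
  event 1: r = 0
  event 2: r = 0
  event 3: r = 0
  event 4: r = 0
  event 5: r = 0
  event 6: r 0 -> -8  <-- first match

Answer: 6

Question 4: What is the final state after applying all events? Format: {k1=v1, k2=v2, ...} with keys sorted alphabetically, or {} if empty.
Answer: {p=-5, r=-8}

Derivation:
  after event 1 (t=7: SET r = 0): {r=0}
  after event 2 (t=9: INC q by 13): {q=13, r=0}
  after event 3 (t=14: SET q = 43): {q=43, r=0}
  after event 4 (t=21: INC p by 5): {p=5, q=43, r=0}
  after event 5 (t=30: DEC q by 6): {p=5, q=37, r=0}
  after event 6 (t=32: DEC r by 8): {p=5, q=37, r=-8}
  after event 7 (t=37: INC q by 7): {p=5, q=44, r=-8}
  after event 8 (t=41: DEL q): {p=5, r=-8}
  after event 9 (t=51: SET p = -15): {p=-15, r=-8}
  after event 10 (t=56: INC p by 10): {p=-5, r=-8}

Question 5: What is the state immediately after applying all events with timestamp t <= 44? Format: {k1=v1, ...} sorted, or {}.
Answer: {p=5, r=-8}

Derivation:
Apply events with t <= 44 (8 events):
  after event 1 (t=7: SET r = 0): {r=0}
  after event 2 (t=9: INC q by 13): {q=13, r=0}
  after event 3 (t=14: SET q = 43): {q=43, r=0}
  after event 4 (t=21: INC p by 5): {p=5, q=43, r=0}
  after event 5 (t=30: DEC q by 6): {p=5, q=37, r=0}
  after event 6 (t=32: DEC r by 8): {p=5, q=37, r=-8}
  after event 7 (t=37: INC q by 7): {p=5, q=44, r=-8}
  after event 8 (t=41: DEL q): {p=5, r=-8}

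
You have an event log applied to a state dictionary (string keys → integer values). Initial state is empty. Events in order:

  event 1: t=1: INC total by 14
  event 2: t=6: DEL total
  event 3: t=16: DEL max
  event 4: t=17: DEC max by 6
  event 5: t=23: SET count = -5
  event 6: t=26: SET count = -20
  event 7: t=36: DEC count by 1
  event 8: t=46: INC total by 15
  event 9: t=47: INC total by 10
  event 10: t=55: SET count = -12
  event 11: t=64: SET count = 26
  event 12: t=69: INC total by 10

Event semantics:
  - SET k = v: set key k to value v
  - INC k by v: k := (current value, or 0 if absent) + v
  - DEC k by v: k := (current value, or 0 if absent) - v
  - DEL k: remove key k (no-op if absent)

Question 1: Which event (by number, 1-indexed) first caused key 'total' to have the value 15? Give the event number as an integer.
Answer: 8

Derivation:
Looking for first event where total becomes 15:
  event 1: total = 14
  event 2: total = (absent)
  event 8: total (absent) -> 15  <-- first match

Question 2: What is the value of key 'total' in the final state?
Track key 'total' through all 12 events:
  event 1 (t=1: INC total by 14): total (absent) -> 14
  event 2 (t=6: DEL total): total 14 -> (absent)
  event 3 (t=16: DEL max): total unchanged
  event 4 (t=17: DEC max by 6): total unchanged
  event 5 (t=23: SET count = -5): total unchanged
  event 6 (t=26: SET count = -20): total unchanged
  event 7 (t=36: DEC count by 1): total unchanged
  event 8 (t=46: INC total by 15): total (absent) -> 15
  event 9 (t=47: INC total by 10): total 15 -> 25
  event 10 (t=55: SET count = -12): total unchanged
  event 11 (t=64: SET count = 26): total unchanged
  event 12 (t=69: INC total by 10): total 25 -> 35
Final: total = 35

Answer: 35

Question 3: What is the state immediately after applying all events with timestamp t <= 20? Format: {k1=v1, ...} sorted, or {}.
Apply events with t <= 20 (4 events):
  after event 1 (t=1: INC total by 14): {total=14}
  after event 2 (t=6: DEL total): {}
  after event 3 (t=16: DEL max): {}
  after event 4 (t=17: DEC max by 6): {max=-6}

Answer: {max=-6}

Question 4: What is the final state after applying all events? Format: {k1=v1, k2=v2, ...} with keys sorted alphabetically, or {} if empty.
Answer: {count=26, max=-6, total=35}

Derivation:
  after event 1 (t=1: INC total by 14): {total=14}
  after event 2 (t=6: DEL total): {}
  after event 3 (t=16: DEL max): {}
  after event 4 (t=17: DEC max by 6): {max=-6}
  after event 5 (t=23: SET count = -5): {count=-5, max=-6}
  after event 6 (t=26: SET count = -20): {count=-20, max=-6}
  after event 7 (t=36: DEC count by 1): {count=-21, max=-6}
  after event 8 (t=46: INC total by 15): {count=-21, max=-6, total=15}
  after event 9 (t=47: INC total by 10): {count=-21, max=-6, total=25}
  after event 10 (t=55: SET count = -12): {count=-12, max=-6, total=25}
  after event 11 (t=64: SET count = 26): {count=26, max=-6, total=25}
  after event 12 (t=69: INC total by 10): {count=26, max=-6, total=35}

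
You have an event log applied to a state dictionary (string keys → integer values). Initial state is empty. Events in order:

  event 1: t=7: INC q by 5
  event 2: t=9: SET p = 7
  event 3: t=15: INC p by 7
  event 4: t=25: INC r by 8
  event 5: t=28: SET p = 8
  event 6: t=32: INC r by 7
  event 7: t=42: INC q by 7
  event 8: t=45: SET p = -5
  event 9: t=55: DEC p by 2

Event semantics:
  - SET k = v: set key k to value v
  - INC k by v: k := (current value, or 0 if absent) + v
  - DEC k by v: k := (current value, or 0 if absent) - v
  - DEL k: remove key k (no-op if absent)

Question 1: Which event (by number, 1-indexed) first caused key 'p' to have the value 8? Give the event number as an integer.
Answer: 5

Derivation:
Looking for first event where p becomes 8:
  event 2: p = 7
  event 3: p = 14
  event 4: p = 14
  event 5: p 14 -> 8  <-- first match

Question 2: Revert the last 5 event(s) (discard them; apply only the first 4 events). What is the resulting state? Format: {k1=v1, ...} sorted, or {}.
Keep first 4 events (discard last 5):
  after event 1 (t=7: INC q by 5): {q=5}
  after event 2 (t=9: SET p = 7): {p=7, q=5}
  after event 3 (t=15: INC p by 7): {p=14, q=5}
  after event 4 (t=25: INC r by 8): {p=14, q=5, r=8}

Answer: {p=14, q=5, r=8}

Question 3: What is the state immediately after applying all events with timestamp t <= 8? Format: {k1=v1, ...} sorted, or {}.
Apply events with t <= 8 (1 events):
  after event 1 (t=7: INC q by 5): {q=5}

Answer: {q=5}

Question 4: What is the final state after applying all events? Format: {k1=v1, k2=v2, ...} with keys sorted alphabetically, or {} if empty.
Answer: {p=-7, q=12, r=15}

Derivation:
  after event 1 (t=7: INC q by 5): {q=5}
  after event 2 (t=9: SET p = 7): {p=7, q=5}
  after event 3 (t=15: INC p by 7): {p=14, q=5}
  after event 4 (t=25: INC r by 8): {p=14, q=5, r=8}
  after event 5 (t=28: SET p = 8): {p=8, q=5, r=8}
  after event 6 (t=32: INC r by 7): {p=8, q=5, r=15}
  after event 7 (t=42: INC q by 7): {p=8, q=12, r=15}
  after event 8 (t=45: SET p = -5): {p=-5, q=12, r=15}
  after event 9 (t=55: DEC p by 2): {p=-7, q=12, r=15}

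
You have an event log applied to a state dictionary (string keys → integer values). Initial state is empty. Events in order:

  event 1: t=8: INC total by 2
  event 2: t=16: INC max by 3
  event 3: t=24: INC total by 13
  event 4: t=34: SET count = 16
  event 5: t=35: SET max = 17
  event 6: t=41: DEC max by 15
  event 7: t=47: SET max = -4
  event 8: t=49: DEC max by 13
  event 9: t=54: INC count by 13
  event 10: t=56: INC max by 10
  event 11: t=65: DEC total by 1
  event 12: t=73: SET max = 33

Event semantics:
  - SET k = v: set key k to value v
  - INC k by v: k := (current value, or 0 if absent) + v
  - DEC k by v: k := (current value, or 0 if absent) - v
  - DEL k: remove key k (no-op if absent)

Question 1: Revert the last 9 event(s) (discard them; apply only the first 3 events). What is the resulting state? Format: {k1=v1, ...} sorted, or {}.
Keep first 3 events (discard last 9):
  after event 1 (t=8: INC total by 2): {total=2}
  after event 2 (t=16: INC max by 3): {max=3, total=2}
  after event 3 (t=24: INC total by 13): {max=3, total=15}

Answer: {max=3, total=15}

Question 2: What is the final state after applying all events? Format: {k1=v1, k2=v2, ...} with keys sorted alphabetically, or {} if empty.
  after event 1 (t=8: INC total by 2): {total=2}
  after event 2 (t=16: INC max by 3): {max=3, total=2}
  after event 3 (t=24: INC total by 13): {max=3, total=15}
  after event 4 (t=34: SET count = 16): {count=16, max=3, total=15}
  after event 5 (t=35: SET max = 17): {count=16, max=17, total=15}
  after event 6 (t=41: DEC max by 15): {count=16, max=2, total=15}
  after event 7 (t=47: SET max = -4): {count=16, max=-4, total=15}
  after event 8 (t=49: DEC max by 13): {count=16, max=-17, total=15}
  after event 9 (t=54: INC count by 13): {count=29, max=-17, total=15}
  after event 10 (t=56: INC max by 10): {count=29, max=-7, total=15}
  after event 11 (t=65: DEC total by 1): {count=29, max=-7, total=14}
  after event 12 (t=73: SET max = 33): {count=29, max=33, total=14}

Answer: {count=29, max=33, total=14}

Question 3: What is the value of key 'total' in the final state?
Track key 'total' through all 12 events:
  event 1 (t=8: INC total by 2): total (absent) -> 2
  event 2 (t=16: INC max by 3): total unchanged
  event 3 (t=24: INC total by 13): total 2 -> 15
  event 4 (t=34: SET count = 16): total unchanged
  event 5 (t=35: SET max = 17): total unchanged
  event 6 (t=41: DEC max by 15): total unchanged
  event 7 (t=47: SET max = -4): total unchanged
  event 8 (t=49: DEC max by 13): total unchanged
  event 9 (t=54: INC count by 13): total unchanged
  event 10 (t=56: INC max by 10): total unchanged
  event 11 (t=65: DEC total by 1): total 15 -> 14
  event 12 (t=73: SET max = 33): total unchanged
Final: total = 14

Answer: 14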